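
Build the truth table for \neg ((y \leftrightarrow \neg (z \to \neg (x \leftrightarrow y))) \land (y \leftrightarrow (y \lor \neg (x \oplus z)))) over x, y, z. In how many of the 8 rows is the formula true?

x | y | z | (x \leftrightarrow y) | \neg (x \leftrightarrow y) | (x \oplus z) | \neg (x \oplus z) | (y \lor \neg (x \oplus z)) | φ
- | - | - | --------------------- | -------------------------- | ------------ | ----------------- | -------------------------- | -
T | T | T |           T           |             F              |      F       |         T         |             T              | F
T | T | F |           T           |             F              |      T       |         F         |             T              | T
T | F | T |           F           |             T              |      F       |         T         |             T              | T
T | F | F |           F           |             T              |      T       |         F         |             F              | F
F | T | T |           F           |             T              |      T       |         F         |             T              | T
F | T | F |           F           |             T              |      F       |         T         |             T              | T
F | F | T |           T           |             F              |      T       |         F         |             F              | T
F | F | F |           T           |             F              |      F       |         T         |             T              | T
The formula is true on 6 of the 8 rows.

6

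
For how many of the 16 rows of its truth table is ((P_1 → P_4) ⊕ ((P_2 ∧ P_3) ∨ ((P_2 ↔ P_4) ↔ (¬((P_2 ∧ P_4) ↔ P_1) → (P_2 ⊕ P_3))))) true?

P_1 | P_2 | P_3 | P_4 || (P_1 → P_4) | (P_2 ∧ P_3) | (P_2 ↔ P_4) | (P_2 ∧ P_4) | ((P_2 ∧ P_4) ↔ P_1) | ¬((P_2 ∧ P_4) ↔ P_1) | (P_2 ⊕ P_3) | φ
 0  |  0  |  0  |  0  ||      1      |      0      |      1      |      0      |          1          |          0           |      0      | 0
 0  |  0  |  0  |  1  ||      1      |      0      |      0      |      0      |          1          |          0           |      0      | 1
 0  |  0  |  1  |  0  ||      1      |      0      |      1      |      0      |          1          |          0           |      1      | 0
 0  |  0  |  1  |  1  ||      1      |      0      |      0      |      0      |          1          |          0           |      1      | 1
 0  |  1  |  0  |  0  ||      1      |      0      |      0      |      0      |          1          |          0           |      1      | 1
 0  |  1  |  0  |  1  ||      1      |      0      |      1      |      1      |          0          |          1           |      1      | 0
 0  |  1  |  1  |  0  ||      1      |      1      |      0      |      0      |          1          |          0           |      0      | 0
 0  |  1  |  1  |  1  ||      1      |      1      |      1      |      1      |          0          |          1           |      0      | 0
 1  |  0  |  0  |  0  ||      0      |      0      |      1      |      0      |          0          |          1           |      0      | 0
 1  |  0  |  0  |  1  ||      1      |      0      |      0      |      0      |          0          |          1           |      0      | 0
 1  |  0  |  1  |  0  ||      0      |      0      |      1      |      0      |          0          |          1           |      1      | 1
 1  |  0  |  1  |  1  ||      1      |      0      |      0      |      0      |          0          |          1           |      1      | 1
 1  |  1  |  0  |  0  ||      0      |      0      |      0      |      0      |          0          |          1           |      1      | 0
 1  |  1  |  0  |  1  ||      1      |      0      |      1      |      1      |          1          |          0           |      1      | 0
 1  |  1  |  1  |  0  ||      0      |      1      |      0      |      0      |          0          |          1           |      0      | 1
 1  |  1  |  1  |  1  ||      1      |      1      |      1      |      1      |          1          |          0           |      0      | 0
The formula is true on 6 of the 16 rows.

6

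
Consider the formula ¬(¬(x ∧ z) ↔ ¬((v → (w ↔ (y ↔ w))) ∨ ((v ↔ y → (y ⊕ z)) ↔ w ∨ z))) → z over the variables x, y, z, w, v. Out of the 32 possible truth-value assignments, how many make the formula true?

18

x | y | z | w | v | φ
- | - | - | - | - | -
0 | 0 | 0 | 0 | 0 | 0
0 | 0 | 0 | 0 | 1 | 1
0 | 0 | 0 | 1 | 0 | 0
0 | 0 | 0 | 1 | 1 | 0
0 | 0 | 1 | 0 | 0 | 1
0 | 0 | 1 | 0 | 1 | 1
0 | 0 | 1 | 1 | 0 | 1
0 | 0 | 1 | 1 | 1 | 1
0 | 1 | 0 | 0 | 0 | 0
0 | 1 | 0 | 0 | 1 | 0
0 | 1 | 0 | 1 | 0 | 0
0 | 1 | 0 | 1 | 1 | 0
0 | 1 | 1 | 0 | 0 | 1
0 | 1 | 1 | 0 | 1 | 1
0 | 1 | 1 | 1 | 0 | 1
0 | 1 | 1 | 1 | 1 | 1
1 | 0 | 0 | 0 | 0 | 0
1 | 0 | 0 | 0 | 1 | 1
1 | 0 | 0 | 1 | 0 | 0
1 | 0 | 0 | 1 | 1 | 0
1 | 0 | 1 | 0 | 0 | 1
1 | 0 | 1 | 0 | 1 | 1
1 | 0 | 1 | 1 | 0 | 1
1 | 0 | 1 | 1 | 1 | 1
1 | 1 | 0 | 0 | 0 | 0
1 | 1 | 0 | 0 | 1 | 0
1 | 1 | 0 | 1 | 0 | 0
1 | 1 | 0 | 1 | 1 | 0
1 | 1 | 1 | 0 | 0 | 1
1 | 1 | 1 | 0 | 1 | 1
1 | 1 | 1 | 1 | 0 | 1
1 | 1 | 1 | 1 | 1 | 1
The formula is true on 18 of the 32 rows.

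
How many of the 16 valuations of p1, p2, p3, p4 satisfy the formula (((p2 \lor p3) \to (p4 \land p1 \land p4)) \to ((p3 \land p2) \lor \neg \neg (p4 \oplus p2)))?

  p1  |   p2  |   p3  |   p4  ||   φ  
 True |  True |  True |  True ||  True
 True |  True |  True | False ||  True
 True |  True | False |  True || False
 True |  True | False | False ||  True
 True | False |  True |  True ||  True
 True | False |  True | False ||  True
 True | False | False |  True ||  True
 True | False | False | False || False
False |  True |  True |  True ||  True
False |  True |  True | False ||  True
False |  True | False |  True ||  True
False |  True | False | False ||  True
False | False |  True |  True ||  True
False | False |  True | False ||  True
False | False | False |  True ||  True
False | False | False | False || False
The formula is true on 13 of the 16 rows.

13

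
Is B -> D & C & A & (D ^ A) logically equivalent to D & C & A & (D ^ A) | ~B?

A | B | C | D | φ | ψ
- | - | - | - | - | -
1 | 1 | 1 | 1 | 0 | 0
1 | 1 | 1 | 0 | 0 | 0
1 | 1 | 0 | 1 | 0 | 0
1 | 1 | 0 | 0 | 0 | 0
1 | 0 | 1 | 1 | 1 | 1
1 | 0 | 1 | 0 | 1 | 1
1 | 0 | 0 | 1 | 1 | 1
1 | 0 | 0 | 0 | 1 | 1
0 | 1 | 1 | 1 | 0 | 0
0 | 1 | 1 | 0 | 0 | 0
0 | 1 | 0 | 1 | 0 | 0
0 | 1 | 0 | 0 | 0 | 0
0 | 0 | 1 | 1 | 1 | 1
0 | 0 | 1 | 0 | 1 | 1
0 | 0 | 0 | 1 | 1 | 1
0 | 0 | 0 | 0 | 1 | 1
The columns for φ and ψ agree on every row, so they are logically equivalent.

equivalent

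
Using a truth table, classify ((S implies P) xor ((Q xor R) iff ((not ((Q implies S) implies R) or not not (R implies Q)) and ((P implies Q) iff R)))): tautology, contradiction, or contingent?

contingent

P | Q | R | S | (S implies P) | (Q xor R) | (Q implies S) | ((Q implies S) implies R) | (R implies Q) | not (R implies Q) | not not (R implies Q) | (P implies Q) | ((P implies Q) iff R) | φ
- | - | - | - | ------------- | --------- | ------------- | ------------------------- | ------------- | ----------------- | --------------------- | ------------- | --------------------- | -
1 | 1 | 1 | 1 |       1       |     0     |       1       |             1             |       1       |         0         |           1           |       1       |           1           | 1
1 | 1 | 1 | 0 |       1       |     0     |       0       |             1             |       1       |         0         |           1           |       1       |           1           | 1
1 | 1 | 0 | 1 |       1       |     1     |       1       |             0             |       1       |         0         |           1           |       1       |           0           | 1
1 | 1 | 0 | 0 |       1       |     1     |       0       |             1             |       1       |         0         |           1           |       1       |           0           | 1
1 | 0 | 1 | 1 |       1       |     1     |       1       |             1             |       0       |         1         |           0           |       0       |           0           | 1
1 | 0 | 1 | 0 |       1       |     1     |       1       |             1             |       0       |         1         |           0           |       0       |           0           | 1
1 | 0 | 0 | 1 |       1       |     0     |       1       |             0             |       1       |         0         |           1           |       0       |           1           | 1
1 | 0 | 0 | 0 |       1       |     0     |       1       |             0             |       1       |         0         |           1           |       0       |           1           | 1
0 | 1 | 1 | 1 |       0       |     0     |       1       |             1             |       1       |         0         |           1           |       1       |           1           | 0
0 | 1 | 1 | 0 |       1       |     0     |       0       |             1             |       1       |         0         |           1           |       1       |           1           | 1
0 | 1 | 0 | 1 |       0       |     1     |       1       |             0             |       1       |         0         |           1           |       1       |           0           | 0
0 | 1 | 0 | 0 |       1       |     1     |       0       |             1             |       1       |         0         |           1           |       1       |           0           | 1
0 | 0 | 1 | 1 |       0       |     1     |       1       |             1             |       0       |         1         |           0           |       1       |           1           | 0
0 | 0 | 1 | 0 |       1       |     1     |       1       |             1             |       0       |         1         |           0           |       1       |           1           | 1
0 | 0 | 0 | 1 |       0       |     0     |       1       |             0             |       1       |         0         |           1           |       1       |           0           | 1
0 | 0 | 0 | 0 |       1       |     0     |       1       |             0             |       1       |         0         |           1           |       1       |           0           | 0
12 of 16 rows are 1, so the formula is contingent.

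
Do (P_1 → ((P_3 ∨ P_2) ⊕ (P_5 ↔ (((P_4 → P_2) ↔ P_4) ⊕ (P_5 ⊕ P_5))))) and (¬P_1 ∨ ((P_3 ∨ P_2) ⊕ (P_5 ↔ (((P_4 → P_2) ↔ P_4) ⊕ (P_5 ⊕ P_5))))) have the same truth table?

P_1  P_2  P_3  P_4  P_5  |  φ  ψ
 0    0    0    0    0   |  1  1
 0    0    0    0    1   |  1  1
 0    0    0    1    0   |  1  1
 0    0    0    1    1   |  1  1
 0    0    1    0    0   |  1  1
 0    0    1    0    1   |  1  1
 0    0    1    1    0   |  1  1
 0    0    1    1    1   |  1  1
 0    1    0    0    0   |  1  1
 0    1    0    0    1   |  1  1
 0    1    0    1    0   |  1  1
 0    1    0    1    1   |  1  1
 0    1    1    0    0   |  1  1
 0    1    1    0    1   |  1  1
 0    1    1    1    0   |  1  1
 0    1    1    1    1   |  1  1
 1    0    0    0    0   |  1  1
 1    0    0    0    1   |  0  0
 1    0    0    1    0   |  1  1
 1    0    0    1    1   |  0  0
 1    0    1    0    0   |  0  0
 1    0    1    0    1   |  1  1
 1    0    1    1    0   |  0  0
 1    0    1    1    1   |  1  1
 1    1    0    0    0   |  0  0
 1    1    0    0    1   |  1  1
 1    1    0    1    0   |  1  1
 1    1    0    1    1   |  0  0
 1    1    1    0    0   |  0  0
 1    1    1    0    1   |  1  1
 1    1    1    1    0   |  1  1
 1    1    1    1    1   |  0  0
The columns for φ and ψ agree on every row, so they are logically equivalent.

equivalent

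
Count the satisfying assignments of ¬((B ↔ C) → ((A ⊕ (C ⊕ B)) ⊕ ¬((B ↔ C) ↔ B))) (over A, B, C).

A | B | C | φ
- | - | - | -
T | T | T | F
T | T | F | F
T | F | T | F
T | F | F | T
F | T | T | T
F | T | F | F
F | F | T | F
F | F | F | F
The formula is true on 2 of the 8 rows.

2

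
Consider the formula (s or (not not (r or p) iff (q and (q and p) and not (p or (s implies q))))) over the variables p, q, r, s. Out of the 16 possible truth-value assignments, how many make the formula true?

10

  p   |   q   |   r   |   s   || (r or p) | not (r or p) | not not (r or p) | (q and p) | (s implies q) | (p or (s implies q)) | not (p or (s implies q)) |   φ  
 True |  True |  True |  True ||   True   |    False     |       True       |    True   |      True     |         True         |          False           |  True
 True |  True |  True | False ||   True   |    False     |       True       |    True   |      True     |         True         |          False           | False
 True |  True | False |  True ||   True   |    False     |       True       |    True   |      True     |         True         |          False           |  True
 True |  True | False | False ||   True   |    False     |       True       |    True   |      True     |         True         |          False           | False
 True | False |  True |  True ||   True   |    False     |       True       |   False   |     False     |         True         |          False           |  True
 True | False |  True | False ||   True   |    False     |       True       |   False   |      True     |         True         |          False           | False
 True | False | False |  True ||   True   |    False     |       True       |   False   |     False     |         True         |          False           |  True
 True | False | False | False ||   True   |    False     |       True       |   False   |      True     |         True         |          False           | False
False |  True |  True |  True ||   True   |    False     |       True       |   False   |      True     |         True         |          False           |  True
False |  True |  True | False ||   True   |    False     |       True       |   False   |      True     |         True         |          False           | False
False |  True | False |  True ||  False   |     True     |      False       |   False   |      True     |         True         |          False           |  True
False |  True | False | False ||  False   |     True     |      False       |   False   |      True     |         True         |          False           |  True
False | False |  True |  True ||   True   |    False     |       True       |   False   |     False     |        False         |           True           |  True
False | False |  True | False ||   True   |    False     |       True       |   False   |      True     |         True         |          False           | False
False | False | False |  True ||  False   |     True     |      False       |   False   |     False     |        False         |           True           |  True
False | False | False | False ||  False   |     True     |      False       |   False   |      True     |         True         |          False           |  True
The formula is true on 10 of the 16 rows.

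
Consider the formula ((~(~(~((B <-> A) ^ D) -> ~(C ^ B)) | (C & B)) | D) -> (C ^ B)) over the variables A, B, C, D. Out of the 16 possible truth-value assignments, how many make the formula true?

A | B | C | D || (B <-> A) | ((B <-> A) ^ D) | ~((B <-> A) ^ D) | (C ^ B) | ~(C ^ B) | (C & B) | φ
1 | 1 | 1 | 1 ||     1     |        0        |        1         |    0    |    1     |    1    | 0
1 | 1 | 1 | 0 ||     1     |        1        |        0         |    0    |    1     |    1    | 1
1 | 1 | 0 | 1 ||     1     |        0        |        1         |    1    |    0     |    0    | 1
1 | 1 | 0 | 0 ||     1     |        1        |        0         |    1    |    0     |    0    | 1
1 | 0 | 1 | 1 ||     0     |        1        |        0         |    1    |    0     |    0    | 1
1 | 0 | 1 | 0 ||     0     |        0        |        1         |    1    |    0     |    0    | 1
1 | 0 | 0 | 1 ||     0     |        1        |        0         |    0    |    1     |    0    | 0
1 | 0 | 0 | 0 ||     0     |        0        |        1         |    0    |    1     |    0    | 0
0 | 1 | 1 | 1 ||     0     |        1        |        0         |    0    |    1     |    1    | 0
0 | 1 | 1 | 0 ||     0     |        0        |        1         |    0    |    1     |    1    | 1
0 | 1 | 0 | 1 ||     0     |        1        |        0         |    1    |    0     |    0    | 1
0 | 1 | 0 | 0 ||     0     |        0        |        1         |    1    |    0     |    0    | 1
0 | 0 | 1 | 1 ||     1     |        0        |        1         |    1    |    0     |    0    | 1
0 | 0 | 1 | 0 ||     1     |        1        |        0         |    1    |    0     |    0    | 1
0 | 0 | 0 | 1 ||     1     |        0        |        1         |    0    |    1     |    0    | 0
0 | 0 | 0 | 0 ||     1     |        1        |        0         |    0    |    1     |    0    | 0
The formula is true on 10 of the 16 rows.

10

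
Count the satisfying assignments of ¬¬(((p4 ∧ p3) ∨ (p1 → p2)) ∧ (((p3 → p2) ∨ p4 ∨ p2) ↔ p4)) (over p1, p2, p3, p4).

8

p1 | p2 | p3 | p4 || φ
T  | T  | T  | T  || T
T  | T  | T  | F  || F
T  | T  | F  | T  || T
T  | T  | F  | F  || F
T  | F  | T  | T  || T
T  | F  | T  | F  || F
T  | F  | F  | T  || F
T  | F  | F  | F  || F
F  | T  | T  | T  || T
F  | T  | T  | F  || F
F  | T  | F  | T  || T
F  | T  | F  | F  || F
F  | F  | T  | T  || T
F  | F  | T  | F  || T
F  | F  | F  | T  || T
F  | F  | F  | F  || F
The formula is true on 8 of the 16 rows.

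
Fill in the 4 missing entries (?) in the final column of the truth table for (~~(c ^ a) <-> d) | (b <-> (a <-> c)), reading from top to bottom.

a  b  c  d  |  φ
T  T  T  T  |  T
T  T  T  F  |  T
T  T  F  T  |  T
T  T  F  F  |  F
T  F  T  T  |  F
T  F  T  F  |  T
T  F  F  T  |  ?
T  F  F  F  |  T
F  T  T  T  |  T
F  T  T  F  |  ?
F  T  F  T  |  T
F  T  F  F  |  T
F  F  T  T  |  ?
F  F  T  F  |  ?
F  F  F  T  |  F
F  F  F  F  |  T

T, F, T, T

Row a=T, b=F, c=F, d=T: (~~(c ^ a) <-> d) = T, (b <-> (a <-> c)) = T, so the formula = T.
Row a=F, b=T, c=T, d=F: (~~(c ^ a) <-> d) = F, (b <-> (a <-> c)) = F, so the formula = F.
Row a=F, b=F, c=T, d=T: (~~(c ^ a) <-> d) = T, (b <-> (a <-> c)) = T, so the formula = T.
Row a=F, b=F, c=T, d=F: (~~(c ^ a) <-> d) = F, (b <-> (a <-> c)) = T, so the formula = T.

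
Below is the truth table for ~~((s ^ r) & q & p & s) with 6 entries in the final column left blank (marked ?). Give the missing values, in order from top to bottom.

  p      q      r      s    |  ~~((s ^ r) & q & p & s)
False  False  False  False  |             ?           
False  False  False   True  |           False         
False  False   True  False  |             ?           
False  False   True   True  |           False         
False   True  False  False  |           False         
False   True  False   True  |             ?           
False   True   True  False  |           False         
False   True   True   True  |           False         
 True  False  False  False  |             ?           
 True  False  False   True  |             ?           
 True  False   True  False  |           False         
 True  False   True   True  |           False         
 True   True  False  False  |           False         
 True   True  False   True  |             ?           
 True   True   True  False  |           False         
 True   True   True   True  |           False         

Row p=False, q=False, r=False, s=False: ((s ^ r) & q & p & s) = False, ~((s ^ r) & q & p & s) = True, so ~~((s ^ r) & q & p & s) = False.
Row p=False, q=False, r=True, s=False: ((s ^ r) & q & p & s) = False, ~((s ^ r) & q & p & s) = True, so ~~((s ^ r) & q & p & s) = False.
Row p=False, q=True, r=False, s=True: ((s ^ r) & q & p & s) = False, ~((s ^ r) & q & p & s) = True, so ~~((s ^ r) & q & p & s) = False.
Row p=True, q=False, r=False, s=False: ((s ^ r) & q & p & s) = False, ~((s ^ r) & q & p & s) = True, so ~~((s ^ r) & q & p & s) = False.
Row p=True, q=False, r=False, s=True: ((s ^ r) & q & p & s) = False, ~((s ^ r) & q & p & s) = True, so ~~((s ^ r) & q & p & s) = False.
Row p=True, q=True, r=False, s=True: ((s ^ r) & q & p & s) = True, ~((s ^ r) & q & p & s) = False, so ~~((s ^ r) & q & p & s) = True.

False, False, False, False, False, True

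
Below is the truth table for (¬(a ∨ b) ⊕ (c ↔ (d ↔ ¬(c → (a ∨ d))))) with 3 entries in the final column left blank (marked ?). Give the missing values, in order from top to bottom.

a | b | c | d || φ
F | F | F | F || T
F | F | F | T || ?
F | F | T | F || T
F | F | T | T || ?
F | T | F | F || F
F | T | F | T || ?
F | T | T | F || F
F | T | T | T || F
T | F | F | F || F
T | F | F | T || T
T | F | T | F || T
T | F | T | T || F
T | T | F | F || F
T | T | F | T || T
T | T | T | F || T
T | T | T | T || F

F, T, T

Row a=F, b=F, c=F, d=T: ¬(a ∨ b) = T, (c ↔ (d ↔ ¬(c → (a ∨ d)))) = T, so the formula = F.
Row a=F, b=F, c=T, d=T: ¬(a ∨ b) = T, (c ↔ (d ↔ ¬(c → (a ∨ d)))) = F, so the formula = T.
Row a=F, b=T, c=F, d=T: ¬(a ∨ b) = F, (c ↔ (d ↔ ¬(c → (a ∨ d)))) = T, so the formula = T.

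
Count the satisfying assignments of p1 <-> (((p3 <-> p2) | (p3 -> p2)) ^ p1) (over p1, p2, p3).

p1  p2  p3     (p3 <-> p2)  (p3 -> p2)  ((p3 <-> p2) | (p3 -> p2))  φ
T   T   T           T           T                   T               F
T   T   F           F           T                   T               F
T   F   T           F           F                   F               T
T   F   F           T           T                   T               F
F   T   T           T           T                   T               F
F   T   F           F           T                   T               F
F   F   T           F           F                   F               T
F   F   F           T           T                   T               F
The formula is true on 2 of the 8 rows.

2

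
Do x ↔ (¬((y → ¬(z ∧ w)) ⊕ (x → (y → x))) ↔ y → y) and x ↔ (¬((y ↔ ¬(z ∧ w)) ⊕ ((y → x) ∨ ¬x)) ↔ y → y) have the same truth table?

x | y | z | w || φ | ψ
F | F | F | F || F | T
F | F | F | T || F | T
F | F | T | F || F | T
F | F | T | T || F | F
F | T | F | F || F | F
F | T | F | T || F | F
F | T | T | F || F | F
F | T | T | T || T | T
T | F | F | F || T | F
T | F | F | T || T | F
T | F | T | F || T | F
T | F | T | T || T | T
T | T | F | F || T | T
T | T | F | T || T | T
T | T | T | F || T | T
T | T | T | T || F | F
The columns differ at x=F, y=F, z=F, w=F (φ=F, ψ=T), so they are not equivalent.

not equivalent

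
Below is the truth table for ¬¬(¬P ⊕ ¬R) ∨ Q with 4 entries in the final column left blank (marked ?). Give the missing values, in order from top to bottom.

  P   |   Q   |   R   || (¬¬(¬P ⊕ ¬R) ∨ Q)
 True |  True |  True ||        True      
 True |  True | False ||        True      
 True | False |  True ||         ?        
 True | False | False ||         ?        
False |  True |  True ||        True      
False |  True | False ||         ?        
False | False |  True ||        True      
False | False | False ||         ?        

False, True, True, False

Row P=True, Q=False, R=True: ¬¬(¬P ⊕ ¬R) = False, so (¬¬(¬P ⊕ ¬R) ∨ Q) = False.
Row P=True, Q=False, R=False: ¬¬(¬P ⊕ ¬R) = True, so (¬¬(¬P ⊕ ¬R) ∨ Q) = True.
Row P=False, Q=True, R=False: ¬¬(¬P ⊕ ¬R) = False, so (¬¬(¬P ⊕ ¬R) ∨ Q) = True.
Row P=False, Q=False, R=False: ¬¬(¬P ⊕ ¬R) = False, so (¬¬(¬P ⊕ ¬R) ∨ Q) = False.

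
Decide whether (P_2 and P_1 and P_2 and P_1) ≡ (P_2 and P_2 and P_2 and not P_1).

not equivalent

 P_1  |  P_2  |   φ   |   ψ  
----- | ----- | ----- | -----
 True |  True |  True | False
 True | False | False | False
False |  True | False |  True
False | False | False | False
The columns differ at P_1=True, P_2=True (φ=True, ψ=False), so they are not equivalent.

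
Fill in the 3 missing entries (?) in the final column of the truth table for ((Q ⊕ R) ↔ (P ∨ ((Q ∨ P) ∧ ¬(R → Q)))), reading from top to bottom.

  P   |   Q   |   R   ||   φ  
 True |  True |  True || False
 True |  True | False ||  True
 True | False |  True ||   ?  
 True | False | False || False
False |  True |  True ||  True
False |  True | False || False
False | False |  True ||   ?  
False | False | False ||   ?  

True, False, True

Row P=True, Q=False, R=True: (Q ⊕ R) = True, (P ∨ ((Q ∨ P) ∧ ¬(R → Q))) = True, so the formula = True.
Row P=False, Q=False, R=True: (Q ⊕ R) = True, (P ∨ ((Q ∨ P) ∧ ¬(R → Q))) = False, so the formula = False.
Row P=False, Q=False, R=False: (Q ⊕ R) = False, (P ∨ ((Q ∨ P) ∧ ¬(R → Q))) = False, so the formula = True.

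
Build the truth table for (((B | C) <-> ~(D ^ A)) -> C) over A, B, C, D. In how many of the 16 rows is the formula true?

12

A  B  C  D     (((B | C) <-> ~(D ^ A)) -> C)
1  1  1  1                   1              
1  1  1  0                   1              
1  1  0  1                   0              
1  1  0  0                   1              
1  0  1  1                   1              
1  0  1  0                   1              
1  0  0  1                   1              
1  0  0  0                   0              
0  1  1  1                   1              
0  1  1  0                   1              
0  1  0  1                   1              
0  1  0  0                   0              
0  0  1  1                   1              
0  0  1  0                   1              
0  0  0  1                   0              
0  0  0  0                   1              
The formula is true on 12 of the 16 rows.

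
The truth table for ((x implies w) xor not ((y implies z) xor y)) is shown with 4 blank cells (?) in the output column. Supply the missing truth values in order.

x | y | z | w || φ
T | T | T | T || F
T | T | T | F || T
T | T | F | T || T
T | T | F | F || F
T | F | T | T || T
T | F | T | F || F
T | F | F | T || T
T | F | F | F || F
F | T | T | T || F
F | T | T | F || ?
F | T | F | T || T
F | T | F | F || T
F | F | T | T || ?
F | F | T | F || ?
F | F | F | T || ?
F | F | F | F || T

F, T, T, T

Row x=F, y=T, z=T, w=F: (x implies w) = T, not ((y implies z) xor y) = T, so the formula = F.
Row x=F, y=F, z=T, w=T: (x implies w) = T, not ((y implies z) xor y) = F, so the formula = T.
Row x=F, y=F, z=T, w=F: (x implies w) = T, not ((y implies z) xor y) = F, so the formula = T.
Row x=F, y=F, z=F, w=T: (x implies w) = T, not ((y implies z) xor y) = F, so the formula = T.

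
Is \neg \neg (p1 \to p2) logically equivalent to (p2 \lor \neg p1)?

equivalent

p1 | p2 | φ | ψ
-- | -- | - | -
0  | 0  | 1 | 1
0  | 1  | 1 | 1
1  | 0  | 0 | 0
1  | 1  | 1 | 1
The columns for φ and ψ agree on every row, so they are logically equivalent.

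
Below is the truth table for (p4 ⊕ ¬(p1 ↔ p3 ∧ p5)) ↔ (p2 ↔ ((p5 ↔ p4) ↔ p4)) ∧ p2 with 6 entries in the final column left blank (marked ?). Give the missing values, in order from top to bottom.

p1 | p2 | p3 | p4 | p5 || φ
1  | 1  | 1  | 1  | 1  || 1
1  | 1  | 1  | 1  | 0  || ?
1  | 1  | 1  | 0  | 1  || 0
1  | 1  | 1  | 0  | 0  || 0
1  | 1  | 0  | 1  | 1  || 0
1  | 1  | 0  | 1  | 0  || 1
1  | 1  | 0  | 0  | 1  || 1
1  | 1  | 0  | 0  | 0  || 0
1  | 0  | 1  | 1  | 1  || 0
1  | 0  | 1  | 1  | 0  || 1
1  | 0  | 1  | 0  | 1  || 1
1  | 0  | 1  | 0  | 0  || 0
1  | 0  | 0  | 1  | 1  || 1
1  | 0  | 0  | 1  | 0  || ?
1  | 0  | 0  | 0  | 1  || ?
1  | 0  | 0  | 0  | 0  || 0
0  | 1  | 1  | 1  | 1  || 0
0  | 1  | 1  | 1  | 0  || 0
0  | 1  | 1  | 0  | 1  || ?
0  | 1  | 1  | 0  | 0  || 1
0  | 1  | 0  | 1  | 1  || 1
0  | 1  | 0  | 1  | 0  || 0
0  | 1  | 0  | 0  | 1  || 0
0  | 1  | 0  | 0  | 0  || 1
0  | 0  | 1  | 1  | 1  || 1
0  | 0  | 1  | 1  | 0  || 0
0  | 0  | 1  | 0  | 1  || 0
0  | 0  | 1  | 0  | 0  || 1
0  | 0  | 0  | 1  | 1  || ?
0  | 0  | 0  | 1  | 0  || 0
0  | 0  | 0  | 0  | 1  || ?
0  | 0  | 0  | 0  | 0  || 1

1, 1, 0, 1, 0, 1

Row p1=1, p2=1, p3=1, p4=1, p5=0: (p4 ⊕ ¬(p1 ↔ p3 ∧ p5)) = 0, ((p2 ↔ ((p5 ↔ p4) ↔ p4)) ∧ p2) = 0, so the formula = 1.
Row p1=1, p2=0, p3=0, p4=1, p5=0: (p4 ⊕ ¬(p1 ↔ p3 ∧ p5)) = 0, ((p2 ↔ ((p5 ↔ p4) ↔ p4)) ∧ p2) = 0, so the formula = 1.
Row p1=1, p2=0, p3=0, p4=0, p5=1: (p4 ⊕ ¬(p1 ↔ p3 ∧ p5)) = 1, ((p2 ↔ ((p5 ↔ p4) ↔ p4)) ∧ p2) = 0, so the formula = 0.
Row p1=0, p2=1, p3=1, p4=0, p5=1: (p4 ⊕ ¬(p1 ↔ p3 ∧ p5)) = 1, ((p2 ↔ ((p5 ↔ p4) ↔ p4)) ∧ p2) = 1, so the formula = 1.
Row p1=0, p2=0, p3=0, p4=1, p5=1: (p4 ⊕ ¬(p1 ↔ p3 ∧ p5)) = 1, ((p2 ↔ ((p5 ↔ p4) ↔ p4)) ∧ p2) = 0, so the formula = 0.
Row p1=0, p2=0, p3=0, p4=0, p5=1: (p4 ⊕ ¬(p1 ↔ p3 ∧ p5)) = 0, ((p2 ↔ ((p5 ↔ p4) ↔ p4)) ∧ p2) = 0, so the formula = 1.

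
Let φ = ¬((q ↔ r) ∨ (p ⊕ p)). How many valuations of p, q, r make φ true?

4

p  q  r  |  (q ↔ r)  (p ⊕ p)  ((q ↔ r) ∨ (p ⊕ p))  ¬((q ↔ r) ∨ (p ⊕ p))
0  0  0  |     1        0              1                    0          
0  0  1  |     0        0              0                    1          
0  1  0  |     0        0              0                    1          
0  1  1  |     1        0              1                    0          
1  0  0  |     1        0              1                    0          
1  0  1  |     0        0              0                    1          
1  1  0  |     0        0              0                    1          
1  1  1  |     1        0              1                    0          
The formula is true on 4 of the 8 rows.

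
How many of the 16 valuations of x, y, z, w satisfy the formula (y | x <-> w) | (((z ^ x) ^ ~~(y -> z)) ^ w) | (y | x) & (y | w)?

14

x  y  z  w     (y | x)  ((y | x) <-> w)  (z ^ x)  (y -> z)  ~(y -> z)  ~~(y -> z)  ((z ^ x) ^ ~~(y -> z))  (((z ^ x) ^ ~~(y -> z)) ^ w)  (y | w)  ((y | x) & (y | w))  φ
1  1  1  1        1            1            0        1          0          1                 1                          0                   1              1           1
1  1  1  0        1            0            0        1          0          1                 1                          1                   1              1           1
1  1  0  1        1            1            1        0          1          0                 1                          0                   1              1           1
1  1  0  0        1            0            1        0          1          0                 1                          1                   1              1           1
1  0  1  1        1            1            0        1          0          1                 1                          0                   1              1           1
1  0  1  0        1            0            0        1          0          1                 1                          1                   0              0           1
1  0  0  1        1            1            1        1          0          1                 0                          1                   1              1           1
1  0  0  0        1            0            1        1          0          1                 0                          0                   0              0           0
0  1  1  1        1            1            1        1          0          1                 0                          1                   1              1           1
0  1  1  0        1            0            1        1          0          1                 0                          0                   1              1           1
0  1  0  1        1            1            0        0          1          0                 0                          1                   1              1           1
0  1  0  0        1            0            0        0          1          0                 0                          0                   1              1           1
0  0  1  1        0            0            1        1          0          1                 0                          1                   1              0           1
0  0  1  0        0            1            1        1          0          1                 0                          0                   0              0           1
0  0  0  1        0            0            0        1          0          1                 1                          0                   1              0           0
0  0  0  0        0            1            0        1          0          1                 1                          1                   0              0           1
The formula is true on 14 of the 16 rows.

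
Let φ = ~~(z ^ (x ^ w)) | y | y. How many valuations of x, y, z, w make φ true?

12

x  y  z  w     (x ^ w)  (z ^ (x ^ w))  ~(z ^ (x ^ w))  ~~(z ^ (x ^ w))  (~~(z ^ (x ^ w)) | y | y)
T  T  T  T        F           T              F                T                     T            
T  T  T  F        T           F              T                F                     T            
T  T  F  T        F           F              T                F                     T            
T  T  F  F        T           T              F                T                     T            
T  F  T  T        F           T              F                T                     T            
T  F  T  F        T           F              T                F                     F            
T  F  F  T        F           F              T                F                     F            
T  F  F  F        T           T              F                T                     T            
F  T  T  T        T           F              T                F                     T            
F  T  T  F        F           T              F                T                     T            
F  T  F  T        T           T              F                T                     T            
F  T  F  F        F           F              T                F                     T            
F  F  T  T        T           F              T                F                     F            
F  F  T  F        F           T              F                T                     T            
F  F  F  T        T           T              F                T                     T            
F  F  F  F        F           F              T                F                     F            
The formula is true on 12 of the 16 rows.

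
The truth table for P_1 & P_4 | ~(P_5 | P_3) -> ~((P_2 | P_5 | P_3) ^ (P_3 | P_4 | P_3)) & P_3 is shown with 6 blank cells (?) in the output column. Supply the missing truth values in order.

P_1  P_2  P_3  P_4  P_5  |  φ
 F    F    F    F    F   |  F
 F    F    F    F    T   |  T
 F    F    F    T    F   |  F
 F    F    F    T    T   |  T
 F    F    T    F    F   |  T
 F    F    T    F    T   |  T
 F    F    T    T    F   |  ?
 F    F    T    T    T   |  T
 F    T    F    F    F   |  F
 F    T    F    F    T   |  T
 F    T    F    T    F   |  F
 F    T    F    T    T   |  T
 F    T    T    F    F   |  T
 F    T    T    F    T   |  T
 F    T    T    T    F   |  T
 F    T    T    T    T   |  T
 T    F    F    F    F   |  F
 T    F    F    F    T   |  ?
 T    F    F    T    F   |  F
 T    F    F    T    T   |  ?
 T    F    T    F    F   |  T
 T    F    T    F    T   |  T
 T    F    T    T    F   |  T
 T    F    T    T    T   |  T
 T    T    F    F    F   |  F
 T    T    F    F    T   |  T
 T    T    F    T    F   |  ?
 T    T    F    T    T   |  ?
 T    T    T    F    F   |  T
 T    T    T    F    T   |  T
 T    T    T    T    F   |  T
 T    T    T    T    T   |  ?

T, T, F, F, F, T

Row P_1=F, P_2=F, P_3=T, P_4=T, P_5=F: (P_1 & P_4 | ~(P_5 | P_3)) = F, (~((P_2 | P_5 | P_3) ^ (P_3 | P_4 | P_3)) & P_3) = T, so the formula = T.
Row P_1=T, P_2=F, P_3=F, P_4=F, P_5=T: (P_1 & P_4 | ~(P_5 | P_3)) = F, (~((P_2 | P_5 | P_3) ^ (P_3 | P_4 | P_3)) & P_3) = F, so the formula = T.
Row P_1=T, P_2=F, P_3=F, P_4=T, P_5=T: (P_1 & P_4 | ~(P_5 | P_3)) = T, (~((P_2 | P_5 | P_3) ^ (P_3 | P_4 | P_3)) & P_3) = F, so the formula = F.
Row P_1=T, P_2=T, P_3=F, P_4=T, P_5=F: (P_1 & P_4 | ~(P_5 | P_3)) = T, (~((P_2 | P_5 | P_3) ^ (P_3 | P_4 | P_3)) & P_3) = F, so the formula = F.
Row P_1=T, P_2=T, P_3=F, P_4=T, P_5=T: (P_1 & P_4 | ~(P_5 | P_3)) = T, (~((P_2 | P_5 | P_3) ^ (P_3 | P_4 | P_3)) & P_3) = F, so the formula = F.
Row P_1=T, P_2=T, P_3=T, P_4=T, P_5=T: (P_1 & P_4 | ~(P_5 | P_3)) = T, (~((P_2 | P_5 | P_3) ^ (P_3 | P_4 | P_3)) & P_3) = T, so the formula = T.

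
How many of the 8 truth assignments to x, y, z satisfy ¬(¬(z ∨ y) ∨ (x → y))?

x | y | z | (z ∨ y) | ¬(z ∨ y) | (x → y) | (¬(z ∨ y) ∨ (x → y)) | ¬(¬(z ∨ y) ∨ (x → y))
- | - | - | ------- | -------- | ------- | -------------------- | ---------------------
T | T | T |    T    |    F     |    T    |          T           |           F          
T | T | F |    T    |    F     |    T    |          T           |           F          
T | F | T |    T    |    F     |    F    |          F           |           T          
T | F | F |    F    |    T     |    F    |          T           |           F          
F | T | T |    T    |    F     |    T    |          T           |           F          
F | T | F |    T    |    F     |    T    |          T           |           F          
F | F | T |    T    |    F     |    T    |          T           |           F          
F | F | F |    F    |    T     |    T    |          T           |           F          
The formula is true on 1 of the 8 rows.

1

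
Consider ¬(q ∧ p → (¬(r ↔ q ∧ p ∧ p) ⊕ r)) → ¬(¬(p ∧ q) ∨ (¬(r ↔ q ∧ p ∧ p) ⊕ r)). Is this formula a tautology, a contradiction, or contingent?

tautology

  p   |   q   |   r   | (q ∧ p) | ((q ∧ p) ∧ p) | (r ↔ ((q ∧ p) ∧ p)) | ¬(r ↔ ((q ∧ p) ∧ p)) | (¬(r ↔ ((q ∧ p) ∧ p)) ⊕ r) | (p ∧ q) | ¬(p ∧ q) |   φ  
----- | ----- | ----- | ------- | ------------- | ------------------- | -------------------- | -------------------------- | ------- | -------- | -----
 True |  True |  True |   True  |      True     |         True        |        False         |            True            |   True  |  False   |  True
 True |  True | False |   True  |      True     |        False        |         True         |            True            |   True  |  False   |  True
 True | False |  True |  False  |     False     |        False        |         True         |           False            |  False  |   True   |  True
 True | False | False |  False  |     False     |         True        |        False         |           False            |  False  |   True   |  True
False |  True |  True |  False  |     False     |        False        |         True         |           False            |  False  |   True   |  True
False |  True | False |  False  |     False     |         True        |        False         |           False            |  False  |   True   |  True
False | False |  True |  False  |     False     |        False        |         True         |           False            |  False  |   True   |  True
False | False | False |  False  |     False     |         True        |        False         |           False            |  False  |   True   |  True
Every row is True, so the formula is a tautology.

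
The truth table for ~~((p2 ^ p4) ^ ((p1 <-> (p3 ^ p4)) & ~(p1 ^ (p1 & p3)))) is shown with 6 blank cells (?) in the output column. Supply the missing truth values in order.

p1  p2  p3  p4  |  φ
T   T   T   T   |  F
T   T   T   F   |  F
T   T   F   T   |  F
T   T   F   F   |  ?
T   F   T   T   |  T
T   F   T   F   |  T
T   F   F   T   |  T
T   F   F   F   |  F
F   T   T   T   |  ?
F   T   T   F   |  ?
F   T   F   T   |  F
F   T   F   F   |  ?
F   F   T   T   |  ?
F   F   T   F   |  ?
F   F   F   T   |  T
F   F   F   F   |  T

Row p1=T, p2=T, p3=F, p4=F: ((p2 ^ p4) ^ ((p1 <-> (p3 ^ p4)) & ~(p1 ^ (p1 & p3)))) = T, ~((p2 ^ p4) ^ ((p1 <-> (p3 ^ p4)) & ~(p1 ^ (p1 & p3)))) = F, so the formula = T.
Row p1=F, p2=T, p3=T, p4=T: ((p2 ^ p4) ^ ((p1 <-> (p3 ^ p4)) & ~(p1 ^ (p1 & p3)))) = T, ~((p2 ^ p4) ^ ((p1 <-> (p3 ^ p4)) & ~(p1 ^ (p1 & p3)))) = F, so the formula = T.
Row p1=F, p2=T, p3=T, p4=F: ((p2 ^ p4) ^ ((p1 <-> (p3 ^ p4)) & ~(p1 ^ (p1 & p3)))) = T, ~((p2 ^ p4) ^ ((p1 <-> (p3 ^ p4)) & ~(p1 ^ (p1 & p3)))) = F, so the formula = T.
Row p1=F, p2=T, p3=F, p4=F: ((p2 ^ p4) ^ ((p1 <-> (p3 ^ p4)) & ~(p1 ^ (p1 & p3)))) = F, ~((p2 ^ p4) ^ ((p1 <-> (p3 ^ p4)) & ~(p1 ^ (p1 & p3)))) = T, so the formula = F.
Row p1=F, p2=F, p3=T, p4=T: ((p2 ^ p4) ^ ((p1 <-> (p3 ^ p4)) & ~(p1 ^ (p1 & p3)))) = F, ~((p2 ^ p4) ^ ((p1 <-> (p3 ^ p4)) & ~(p1 ^ (p1 & p3)))) = T, so the formula = F.
Row p1=F, p2=F, p3=T, p4=F: ((p2 ^ p4) ^ ((p1 <-> (p3 ^ p4)) & ~(p1 ^ (p1 & p3)))) = F, ~((p2 ^ p4) ^ ((p1 <-> (p3 ^ p4)) & ~(p1 ^ (p1 & p3)))) = T, so the formula = F.

T, T, T, F, F, F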